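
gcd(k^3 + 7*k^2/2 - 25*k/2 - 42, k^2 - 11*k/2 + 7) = k - 7/2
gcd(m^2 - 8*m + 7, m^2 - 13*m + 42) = m - 7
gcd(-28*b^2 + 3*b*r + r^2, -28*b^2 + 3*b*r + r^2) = -28*b^2 + 3*b*r + r^2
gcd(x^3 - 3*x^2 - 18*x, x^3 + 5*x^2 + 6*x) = x^2 + 3*x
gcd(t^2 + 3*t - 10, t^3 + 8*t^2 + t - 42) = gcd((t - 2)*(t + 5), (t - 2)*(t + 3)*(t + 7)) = t - 2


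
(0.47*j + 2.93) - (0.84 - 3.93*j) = 4.4*j + 2.09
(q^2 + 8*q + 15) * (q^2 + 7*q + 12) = q^4 + 15*q^3 + 83*q^2 + 201*q + 180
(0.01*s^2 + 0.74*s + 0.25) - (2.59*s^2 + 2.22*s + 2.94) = -2.58*s^2 - 1.48*s - 2.69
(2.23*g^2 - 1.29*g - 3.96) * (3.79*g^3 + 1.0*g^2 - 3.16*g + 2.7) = 8.4517*g^5 - 2.6591*g^4 - 23.3452*g^3 + 6.1374*g^2 + 9.0306*g - 10.692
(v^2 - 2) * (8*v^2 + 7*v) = 8*v^4 + 7*v^3 - 16*v^2 - 14*v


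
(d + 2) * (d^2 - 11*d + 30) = d^3 - 9*d^2 + 8*d + 60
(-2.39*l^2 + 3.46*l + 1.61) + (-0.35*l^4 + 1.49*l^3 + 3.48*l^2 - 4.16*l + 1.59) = -0.35*l^4 + 1.49*l^3 + 1.09*l^2 - 0.7*l + 3.2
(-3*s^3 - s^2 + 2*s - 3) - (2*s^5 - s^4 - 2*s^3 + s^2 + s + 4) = -2*s^5 + s^4 - s^3 - 2*s^2 + s - 7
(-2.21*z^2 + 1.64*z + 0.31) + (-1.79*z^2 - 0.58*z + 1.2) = -4.0*z^2 + 1.06*z + 1.51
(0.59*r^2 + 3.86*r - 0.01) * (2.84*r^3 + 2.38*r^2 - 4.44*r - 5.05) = 1.6756*r^5 + 12.3666*r^4 + 6.5388*r^3 - 20.1417*r^2 - 19.4486*r + 0.0505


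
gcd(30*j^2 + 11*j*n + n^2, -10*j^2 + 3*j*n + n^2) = 5*j + n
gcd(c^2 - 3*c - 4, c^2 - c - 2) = c + 1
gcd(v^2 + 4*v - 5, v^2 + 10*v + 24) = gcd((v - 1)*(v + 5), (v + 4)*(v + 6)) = 1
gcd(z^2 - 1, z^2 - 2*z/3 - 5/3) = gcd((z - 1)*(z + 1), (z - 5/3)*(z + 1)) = z + 1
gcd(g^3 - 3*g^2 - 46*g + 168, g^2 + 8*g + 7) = g + 7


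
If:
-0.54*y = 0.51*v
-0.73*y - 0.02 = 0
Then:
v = 0.03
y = -0.03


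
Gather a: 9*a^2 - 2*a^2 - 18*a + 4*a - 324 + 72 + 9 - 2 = 7*a^2 - 14*a - 245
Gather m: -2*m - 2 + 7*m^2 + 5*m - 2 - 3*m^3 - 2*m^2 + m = -3*m^3 + 5*m^2 + 4*m - 4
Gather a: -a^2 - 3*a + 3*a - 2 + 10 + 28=36 - a^2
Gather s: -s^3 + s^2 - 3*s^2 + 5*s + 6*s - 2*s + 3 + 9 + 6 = -s^3 - 2*s^2 + 9*s + 18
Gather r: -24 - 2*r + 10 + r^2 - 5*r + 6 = r^2 - 7*r - 8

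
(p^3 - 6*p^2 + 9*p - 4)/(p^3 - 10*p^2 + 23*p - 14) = (p^2 - 5*p + 4)/(p^2 - 9*p + 14)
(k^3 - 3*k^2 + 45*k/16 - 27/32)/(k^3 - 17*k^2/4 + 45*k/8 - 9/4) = (k - 3/4)/(k - 2)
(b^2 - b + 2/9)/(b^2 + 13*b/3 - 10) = (9*b^2 - 9*b + 2)/(3*(3*b^2 + 13*b - 30))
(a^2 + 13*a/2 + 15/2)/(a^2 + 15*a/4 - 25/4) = 2*(2*a + 3)/(4*a - 5)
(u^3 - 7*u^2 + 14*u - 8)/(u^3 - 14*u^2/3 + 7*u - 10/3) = 3*(u - 4)/(3*u - 5)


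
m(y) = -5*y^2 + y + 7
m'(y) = 1 - 10*y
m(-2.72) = -32.71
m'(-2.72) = 28.20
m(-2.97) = -40.07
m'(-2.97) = 30.70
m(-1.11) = -0.27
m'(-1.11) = 12.10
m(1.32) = -0.39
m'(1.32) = -12.20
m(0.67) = 5.43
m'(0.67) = -5.70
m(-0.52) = 5.13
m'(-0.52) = 6.20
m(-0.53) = 5.07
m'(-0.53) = 6.30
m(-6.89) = -237.25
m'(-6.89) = 69.90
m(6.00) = -167.00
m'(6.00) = -59.00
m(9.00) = -389.00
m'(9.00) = -89.00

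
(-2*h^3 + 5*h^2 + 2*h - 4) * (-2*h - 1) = 4*h^4 - 8*h^3 - 9*h^2 + 6*h + 4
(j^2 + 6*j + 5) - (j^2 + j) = 5*j + 5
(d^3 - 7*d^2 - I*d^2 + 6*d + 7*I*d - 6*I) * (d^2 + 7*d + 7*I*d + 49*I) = d^5 + 6*I*d^4 - 36*d^3 + 42*d^2 - 258*I*d^2 - 301*d + 252*I*d + 294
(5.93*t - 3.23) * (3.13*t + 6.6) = 18.5609*t^2 + 29.0281*t - 21.318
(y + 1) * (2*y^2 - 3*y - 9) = 2*y^3 - y^2 - 12*y - 9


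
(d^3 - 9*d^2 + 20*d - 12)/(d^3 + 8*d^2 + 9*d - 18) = (d^2 - 8*d + 12)/(d^2 + 9*d + 18)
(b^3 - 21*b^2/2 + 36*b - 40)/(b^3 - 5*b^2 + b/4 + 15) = 2*(b - 4)/(2*b + 3)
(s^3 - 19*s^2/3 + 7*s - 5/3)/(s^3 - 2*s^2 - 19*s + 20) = (s - 1/3)/(s + 4)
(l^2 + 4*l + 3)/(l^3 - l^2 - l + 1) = (l + 3)/(l^2 - 2*l + 1)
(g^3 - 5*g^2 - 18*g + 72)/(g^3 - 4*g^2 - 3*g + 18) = (g^2 - 2*g - 24)/(g^2 - g - 6)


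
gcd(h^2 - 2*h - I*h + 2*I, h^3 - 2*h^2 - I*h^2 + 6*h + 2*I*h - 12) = h - 2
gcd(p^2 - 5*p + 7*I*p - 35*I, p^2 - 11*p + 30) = p - 5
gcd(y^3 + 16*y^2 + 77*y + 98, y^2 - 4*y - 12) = y + 2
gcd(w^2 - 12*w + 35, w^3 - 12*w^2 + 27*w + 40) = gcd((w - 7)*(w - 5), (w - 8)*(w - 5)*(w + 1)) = w - 5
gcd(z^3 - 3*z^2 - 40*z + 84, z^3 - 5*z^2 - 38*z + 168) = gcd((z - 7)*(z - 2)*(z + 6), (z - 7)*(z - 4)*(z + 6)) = z^2 - z - 42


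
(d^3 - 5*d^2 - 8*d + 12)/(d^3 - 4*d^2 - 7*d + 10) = (d - 6)/(d - 5)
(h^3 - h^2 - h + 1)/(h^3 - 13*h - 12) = (h^2 - 2*h + 1)/(h^2 - h - 12)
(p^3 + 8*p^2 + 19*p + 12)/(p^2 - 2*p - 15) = (p^2 + 5*p + 4)/(p - 5)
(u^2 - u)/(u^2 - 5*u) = (u - 1)/(u - 5)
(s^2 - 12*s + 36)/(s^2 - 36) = (s - 6)/(s + 6)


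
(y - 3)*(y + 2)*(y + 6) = y^3 + 5*y^2 - 12*y - 36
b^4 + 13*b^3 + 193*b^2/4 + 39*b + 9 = (b + 1/2)^2*(b + 6)^2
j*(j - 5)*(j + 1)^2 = j^4 - 3*j^3 - 9*j^2 - 5*j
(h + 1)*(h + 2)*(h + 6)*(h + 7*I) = h^4 + 9*h^3 + 7*I*h^3 + 20*h^2 + 63*I*h^2 + 12*h + 140*I*h + 84*I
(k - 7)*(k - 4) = k^2 - 11*k + 28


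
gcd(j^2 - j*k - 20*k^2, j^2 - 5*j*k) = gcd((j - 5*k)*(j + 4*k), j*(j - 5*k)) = j - 5*k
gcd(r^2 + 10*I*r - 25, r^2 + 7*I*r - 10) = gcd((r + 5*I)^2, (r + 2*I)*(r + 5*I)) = r + 5*I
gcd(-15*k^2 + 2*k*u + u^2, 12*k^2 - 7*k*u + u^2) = -3*k + u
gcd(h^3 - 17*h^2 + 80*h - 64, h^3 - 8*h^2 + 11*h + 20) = 1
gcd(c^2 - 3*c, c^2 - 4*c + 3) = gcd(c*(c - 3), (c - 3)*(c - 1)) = c - 3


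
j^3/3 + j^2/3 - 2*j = j*(j/3 + 1)*(j - 2)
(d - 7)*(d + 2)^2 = d^3 - 3*d^2 - 24*d - 28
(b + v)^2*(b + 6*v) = b^3 + 8*b^2*v + 13*b*v^2 + 6*v^3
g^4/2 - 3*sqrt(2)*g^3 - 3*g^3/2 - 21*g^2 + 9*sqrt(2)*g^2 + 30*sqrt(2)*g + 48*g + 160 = (g/2 + 1)*(g - 5)*(g - 8*sqrt(2))*(g + 2*sqrt(2))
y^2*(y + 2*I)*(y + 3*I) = y^4 + 5*I*y^3 - 6*y^2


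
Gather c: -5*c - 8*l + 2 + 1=-5*c - 8*l + 3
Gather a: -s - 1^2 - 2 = -s - 3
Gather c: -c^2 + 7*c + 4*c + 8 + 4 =-c^2 + 11*c + 12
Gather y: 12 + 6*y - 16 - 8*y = -2*y - 4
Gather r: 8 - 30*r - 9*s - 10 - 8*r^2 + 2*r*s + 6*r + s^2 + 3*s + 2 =-8*r^2 + r*(2*s - 24) + s^2 - 6*s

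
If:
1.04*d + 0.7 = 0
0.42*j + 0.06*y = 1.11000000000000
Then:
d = -0.67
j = 2.64285714285714 - 0.142857142857143*y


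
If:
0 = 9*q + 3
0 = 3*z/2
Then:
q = -1/3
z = 0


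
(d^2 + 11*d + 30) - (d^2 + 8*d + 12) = 3*d + 18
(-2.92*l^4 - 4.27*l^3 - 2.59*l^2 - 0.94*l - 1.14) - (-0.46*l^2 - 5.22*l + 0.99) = -2.92*l^4 - 4.27*l^3 - 2.13*l^2 + 4.28*l - 2.13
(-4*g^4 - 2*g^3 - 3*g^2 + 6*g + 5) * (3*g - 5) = -12*g^5 + 14*g^4 + g^3 + 33*g^2 - 15*g - 25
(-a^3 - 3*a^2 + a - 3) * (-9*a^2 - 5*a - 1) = 9*a^5 + 32*a^4 + 7*a^3 + 25*a^2 + 14*a + 3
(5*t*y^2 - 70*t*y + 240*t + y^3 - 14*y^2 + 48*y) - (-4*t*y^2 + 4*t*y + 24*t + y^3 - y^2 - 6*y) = 9*t*y^2 - 74*t*y + 216*t - 13*y^2 + 54*y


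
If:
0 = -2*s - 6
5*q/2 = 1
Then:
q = 2/5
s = -3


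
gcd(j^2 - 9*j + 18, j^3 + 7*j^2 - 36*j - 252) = j - 6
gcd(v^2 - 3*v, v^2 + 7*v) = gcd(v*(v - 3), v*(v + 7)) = v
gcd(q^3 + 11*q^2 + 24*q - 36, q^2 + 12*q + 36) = q^2 + 12*q + 36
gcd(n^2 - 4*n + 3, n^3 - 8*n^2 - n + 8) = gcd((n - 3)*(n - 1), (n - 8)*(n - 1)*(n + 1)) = n - 1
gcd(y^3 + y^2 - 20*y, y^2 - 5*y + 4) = y - 4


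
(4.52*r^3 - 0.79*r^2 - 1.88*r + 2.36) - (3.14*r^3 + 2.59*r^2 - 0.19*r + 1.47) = 1.38*r^3 - 3.38*r^2 - 1.69*r + 0.89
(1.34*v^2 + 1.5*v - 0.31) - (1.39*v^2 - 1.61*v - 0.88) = -0.0499999999999998*v^2 + 3.11*v + 0.57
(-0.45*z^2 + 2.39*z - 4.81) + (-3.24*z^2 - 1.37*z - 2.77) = -3.69*z^2 + 1.02*z - 7.58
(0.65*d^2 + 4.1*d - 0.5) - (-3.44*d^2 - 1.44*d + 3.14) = 4.09*d^2 + 5.54*d - 3.64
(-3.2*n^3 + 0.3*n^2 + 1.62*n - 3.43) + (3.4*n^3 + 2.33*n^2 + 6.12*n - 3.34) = 0.2*n^3 + 2.63*n^2 + 7.74*n - 6.77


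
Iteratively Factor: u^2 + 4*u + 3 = (u + 3)*(u + 1)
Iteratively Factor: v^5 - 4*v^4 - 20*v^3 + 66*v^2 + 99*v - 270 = (v - 3)*(v^4 - v^3 - 23*v^2 - 3*v + 90) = (v - 3)*(v + 3)*(v^3 - 4*v^2 - 11*v + 30) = (v - 3)*(v - 2)*(v + 3)*(v^2 - 2*v - 15) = (v - 5)*(v - 3)*(v - 2)*(v + 3)*(v + 3)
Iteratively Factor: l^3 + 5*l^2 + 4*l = (l)*(l^2 + 5*l + 4) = l*(l + 1)*(l + 4)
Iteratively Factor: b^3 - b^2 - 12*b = (b - 4)*(b^2 + 3*b) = (b - 4)*(b + 3)*(b)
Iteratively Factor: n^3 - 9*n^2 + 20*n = (n - 5)*(n^2 - 4*n) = (n - 5)*(n - 4)*(n)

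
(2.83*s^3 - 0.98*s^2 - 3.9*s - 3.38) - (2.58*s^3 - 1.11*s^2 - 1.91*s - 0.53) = 0.25*s^3 + 0.13*s^2 - 1.99*s - 2.85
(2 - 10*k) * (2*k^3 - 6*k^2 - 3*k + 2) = -20*k^4 + 64*k^3 + 18*k^2 - 26*k + 4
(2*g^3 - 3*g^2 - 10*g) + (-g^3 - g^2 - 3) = g^3 - 4*g^2 - 10*g - 3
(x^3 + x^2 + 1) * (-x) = -x^4 - x^3 - x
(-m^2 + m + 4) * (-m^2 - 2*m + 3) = m^4 + m^3 - 9*m^2 - 5*m + 12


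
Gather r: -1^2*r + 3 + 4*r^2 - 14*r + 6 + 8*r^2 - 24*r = 12*r^2 - 39*r + 9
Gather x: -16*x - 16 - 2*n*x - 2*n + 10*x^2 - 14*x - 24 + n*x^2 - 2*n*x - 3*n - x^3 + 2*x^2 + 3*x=-5*n - x^3 + x^2*(n + 12) + x*(-4*n - 27) - 40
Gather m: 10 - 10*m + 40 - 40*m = 50 - 50*m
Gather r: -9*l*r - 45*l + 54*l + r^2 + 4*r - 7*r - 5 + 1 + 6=9*l + r^2 + r*(-9*l - 3) + 2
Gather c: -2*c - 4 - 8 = -2*c - 12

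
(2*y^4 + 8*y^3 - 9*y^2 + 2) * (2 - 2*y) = -4*y^5 - 12*y^4 + 34*y^3 - 18*y^2 - 4*y + 4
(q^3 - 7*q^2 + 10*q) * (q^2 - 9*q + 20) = q^5 - 16*q^4 + 93*q^3 - 230*q^2 + 200*q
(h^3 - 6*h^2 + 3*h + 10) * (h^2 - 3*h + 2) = h^5 - 9*h^4 + 23*h^3 - 11*h^2 - 24*h + 20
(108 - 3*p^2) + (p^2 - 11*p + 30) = -2*p^2 - 11*p + 138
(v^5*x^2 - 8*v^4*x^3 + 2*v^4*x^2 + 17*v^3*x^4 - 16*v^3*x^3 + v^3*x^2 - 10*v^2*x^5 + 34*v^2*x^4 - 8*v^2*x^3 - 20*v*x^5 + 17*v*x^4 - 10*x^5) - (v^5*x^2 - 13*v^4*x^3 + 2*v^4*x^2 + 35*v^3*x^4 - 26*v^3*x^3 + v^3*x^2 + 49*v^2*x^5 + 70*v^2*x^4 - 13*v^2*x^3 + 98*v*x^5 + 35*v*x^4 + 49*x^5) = 5*v^4*x^3 - 18*v^3*x^4 + 10*v^3*x^3 - 59*v^2*x^5 - 36*v^2*x^4 + 5*v^2*x^3 - 118*v*x^5 - 18*v*x^4 - 59*x^5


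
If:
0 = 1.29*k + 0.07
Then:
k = -0.05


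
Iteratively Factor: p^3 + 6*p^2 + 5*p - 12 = (p - 1)*(p^2 + 7*p + 12) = (p - 1)*(p + 4)*(p + 3)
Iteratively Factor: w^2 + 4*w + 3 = (w + 3)*(w + 1)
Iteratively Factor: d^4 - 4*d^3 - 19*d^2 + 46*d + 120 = (d - 5)*(d^3 + d^2 - 14*d - 24) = (d - 5)*(d - 4)*(d^2 + 5*d + 6) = (d - 5)*(d - 4)*(d + 3)*(d + 2)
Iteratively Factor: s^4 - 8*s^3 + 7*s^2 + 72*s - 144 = (s - 4)*(s^3 - 4*s^2 - 9*s + 36) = (s - 4)^2*(s^2 - 9) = (s - 4)^2*(s - 3)*(s + 3)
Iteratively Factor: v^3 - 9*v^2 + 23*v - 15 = (v - 5)*(v^2 - 4*v + 3) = (v - 5)*(v - 1)*(v - 3)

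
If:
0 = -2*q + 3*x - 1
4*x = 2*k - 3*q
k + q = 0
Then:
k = 4/23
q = -4/23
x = 5/23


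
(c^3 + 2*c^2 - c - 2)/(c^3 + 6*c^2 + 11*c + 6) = (c - 1)/(c + 3)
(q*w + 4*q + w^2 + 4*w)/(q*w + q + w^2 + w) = (w + 4)/(w + 1)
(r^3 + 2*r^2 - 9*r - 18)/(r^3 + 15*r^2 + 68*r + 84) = (r^2 - 9)/(r^2 + 13*r + 42)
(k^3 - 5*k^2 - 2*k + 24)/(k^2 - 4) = (k^2 - 7*k + 12)/(k - 2)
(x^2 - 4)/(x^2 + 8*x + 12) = (x - 2)/(x + 6)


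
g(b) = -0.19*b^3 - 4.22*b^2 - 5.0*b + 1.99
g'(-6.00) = 25.12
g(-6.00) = -78.89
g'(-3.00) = 15.19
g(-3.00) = -15.86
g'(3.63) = -43.15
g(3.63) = -80.85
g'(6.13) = -78.16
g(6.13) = -231.00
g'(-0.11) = -4.08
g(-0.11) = 2.49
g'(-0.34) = -2.20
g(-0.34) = 3.21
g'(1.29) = -16.84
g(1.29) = -11.89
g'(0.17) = -6.45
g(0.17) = 1.02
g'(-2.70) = 13.63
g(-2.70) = -11.53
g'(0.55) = -9.81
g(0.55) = -2.07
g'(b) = -0.57*b^2 - 8.44*b - 5.0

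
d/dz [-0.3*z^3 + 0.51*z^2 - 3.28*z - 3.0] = -0.9*z^2 + 1.02*z - 3.28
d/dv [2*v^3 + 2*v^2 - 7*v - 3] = 6*v^2 + 4*v - 7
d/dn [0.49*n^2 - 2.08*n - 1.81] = 0.98*n - 2.08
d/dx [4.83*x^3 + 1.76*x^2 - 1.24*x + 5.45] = 14.49*x^2 + 3.52*x - 1.24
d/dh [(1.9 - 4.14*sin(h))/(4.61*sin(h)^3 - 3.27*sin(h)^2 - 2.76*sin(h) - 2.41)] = (38.1708*sin(h)^3 - 39.8148*sin(h)^2 + 12.426*sin(h) + 15.2214)*cos(h)/(21.2521*sin(h)^6 - 30.1494*sin(h)^5 - 14.7543*sin(h)^4 - 4.1698*sin(h)^3 + 23.379*sin(h)^2 + 13.3032*sin(h) + 5.8081)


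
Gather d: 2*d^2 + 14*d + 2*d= 2*d^2 + 16*d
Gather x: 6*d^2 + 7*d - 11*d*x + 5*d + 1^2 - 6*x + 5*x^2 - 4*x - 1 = 6*d^2 + 12*d + 5*x^2 + x*(-11*d - 10)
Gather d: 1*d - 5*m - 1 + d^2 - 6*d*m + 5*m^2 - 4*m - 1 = d^2 + d*(1 - 6*m) + 5*m^2 - 9*m - 2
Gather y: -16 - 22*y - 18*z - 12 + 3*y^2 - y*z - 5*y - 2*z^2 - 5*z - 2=3*y^2 + y*(-z - 27) - 2*z^2 - 23*z - 30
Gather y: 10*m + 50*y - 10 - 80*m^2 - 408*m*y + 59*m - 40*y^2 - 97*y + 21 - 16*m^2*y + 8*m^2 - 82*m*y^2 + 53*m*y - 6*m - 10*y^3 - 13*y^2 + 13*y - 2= -72*m^2 + 63*m - 10*y^3 + y^2*(-82*m - 53) + y*(-16*m^2 - 355*m - 34) + 9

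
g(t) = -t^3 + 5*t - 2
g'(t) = 5 - 3*t^2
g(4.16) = -53.19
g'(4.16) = -46.92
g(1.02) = 2.04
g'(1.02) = 1.88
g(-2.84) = 6.71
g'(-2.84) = -19.20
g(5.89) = -176.89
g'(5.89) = -99.08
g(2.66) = -7.52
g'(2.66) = -16.23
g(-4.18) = 50.13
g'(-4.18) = -47.42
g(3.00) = -14.00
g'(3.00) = -22.00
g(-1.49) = -6.14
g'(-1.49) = -1.66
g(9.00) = -686.00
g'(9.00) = -238.00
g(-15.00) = 3298.00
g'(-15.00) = -670.00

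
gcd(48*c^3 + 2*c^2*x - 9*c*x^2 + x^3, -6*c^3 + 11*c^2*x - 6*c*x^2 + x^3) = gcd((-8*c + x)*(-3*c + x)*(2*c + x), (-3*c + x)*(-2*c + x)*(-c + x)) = -3*c + x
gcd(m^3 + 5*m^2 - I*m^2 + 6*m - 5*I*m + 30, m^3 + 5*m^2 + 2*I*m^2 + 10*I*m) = m^2 + m*(5 + 2*I) + 10*I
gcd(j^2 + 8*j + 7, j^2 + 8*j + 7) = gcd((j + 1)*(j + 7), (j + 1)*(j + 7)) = j^2 + 8*j + 7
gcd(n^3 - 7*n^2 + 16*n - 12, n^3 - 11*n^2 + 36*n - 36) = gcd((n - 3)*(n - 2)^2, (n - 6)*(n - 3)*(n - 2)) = n^2 - 5*n + 6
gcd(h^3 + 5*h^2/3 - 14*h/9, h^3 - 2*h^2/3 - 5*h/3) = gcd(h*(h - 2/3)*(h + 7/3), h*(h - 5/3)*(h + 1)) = h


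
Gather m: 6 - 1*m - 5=1 - m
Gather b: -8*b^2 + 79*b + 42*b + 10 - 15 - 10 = -8*b^2 + 121*b - 15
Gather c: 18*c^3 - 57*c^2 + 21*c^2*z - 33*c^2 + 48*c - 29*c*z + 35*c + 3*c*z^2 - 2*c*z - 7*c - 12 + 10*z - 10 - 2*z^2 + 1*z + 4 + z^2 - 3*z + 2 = 18*c^3 + c^2*(21*z - 90) + c*(3*z^2 - 31*z + 76) - z^2 + 8*z - 16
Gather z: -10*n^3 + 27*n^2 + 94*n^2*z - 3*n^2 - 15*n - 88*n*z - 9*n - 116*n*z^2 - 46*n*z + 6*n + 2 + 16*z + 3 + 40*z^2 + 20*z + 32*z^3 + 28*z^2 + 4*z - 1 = -10*n^3 + 24*n^2 - 18*n + 32*z^3 + z^2*(68 - 116*n) + z*(94*n^2 - 134*n + 40) + 4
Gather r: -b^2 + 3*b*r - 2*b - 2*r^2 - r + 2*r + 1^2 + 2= -b^2 - 2*b - 2*r^2 + r*(3*b + 1) + 3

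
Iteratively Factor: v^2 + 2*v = (v)*(v + 2)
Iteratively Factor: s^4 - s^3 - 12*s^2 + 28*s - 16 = (s - 2)*(s^3 + s^2 - 10*s + 8) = (s - 2)^2*(s^2 + 3*s - 4) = (s - 2)^2*(s - 1)*(s + 4)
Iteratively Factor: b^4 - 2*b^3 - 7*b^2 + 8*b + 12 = (b + 1)*(b^3 - 3*b^2 - 4*b + 12) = (b + 1)*(b + 2)*(b^2 - 5*b + 6) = (b - 3)*(b + 1)*(b + 2)*(b - 2)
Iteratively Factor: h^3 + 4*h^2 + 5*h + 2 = (h + 1)*(h^2 + 3*h + 2) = (h + 1)^2*(h + 2)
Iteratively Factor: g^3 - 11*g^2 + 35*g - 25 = (g - 1)*(g^2 - 10*g + 25) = (g - 5)*(g - 1)*(g - 5)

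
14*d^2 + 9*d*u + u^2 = (2*d + u)*(7*d + u)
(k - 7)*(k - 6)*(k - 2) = k^3 - 15*k^2 + 68*k - 84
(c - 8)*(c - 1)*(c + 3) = c^3 - 6*c^2 - 19*c + 24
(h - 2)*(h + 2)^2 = h^3 + 2*h^2 - 4*h - 8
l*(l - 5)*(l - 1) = l^3 - 6*l^2 + 5*l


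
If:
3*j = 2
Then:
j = 2/3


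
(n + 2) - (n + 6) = -4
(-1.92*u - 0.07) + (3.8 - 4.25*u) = 3.73 - 6.17*u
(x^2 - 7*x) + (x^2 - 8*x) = 2*x^2 - 15*x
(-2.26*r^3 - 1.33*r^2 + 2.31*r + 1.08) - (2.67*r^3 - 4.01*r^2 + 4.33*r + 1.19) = -4.93*r^3 + 2.68*r^2 - 2.02*r - 0.11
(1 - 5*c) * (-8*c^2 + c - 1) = 40*c^3 - 13*c^2 + 6*c - 1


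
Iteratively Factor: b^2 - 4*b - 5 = (b - 5)*(b + 1)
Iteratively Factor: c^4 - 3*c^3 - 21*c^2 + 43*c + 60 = (c + 1)*(c^3 - 4*c^2 - 17*c + 60) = (c - 3)*(c + 1)*(c^2 - c - 20) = (c - 3)*(c + 1)*(c + 4)*(c - 5)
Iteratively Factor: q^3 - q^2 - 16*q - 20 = (q - 5)*(q^2 + 4*q + 4) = (q - 5)*(q + 2)*(q + 2)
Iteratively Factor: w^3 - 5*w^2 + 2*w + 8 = (w + 1)*(w^2 - 6*w + 8) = (w - 2)*(w + 1)*(w - 4)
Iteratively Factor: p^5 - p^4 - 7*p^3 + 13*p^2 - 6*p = (p - 1)*(p^4 - 7*p^2 + 6*p) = (p - 2)*(p - 1)*(p^3 + 2*p^2 - 3*p) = (p - 2)*(p - 1)^2*(p^2 + 3*p) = p*(p - 2)*(p - 1)^2*(p + 3)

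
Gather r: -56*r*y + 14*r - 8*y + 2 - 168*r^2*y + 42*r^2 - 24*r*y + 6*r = r^2*(42 - 168*y) + r*(20 - 80*y) - 8*y + 2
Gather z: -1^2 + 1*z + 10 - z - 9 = 0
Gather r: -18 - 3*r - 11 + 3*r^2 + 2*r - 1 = 3*r^2 - r - 30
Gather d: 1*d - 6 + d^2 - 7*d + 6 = d^2 - 6*d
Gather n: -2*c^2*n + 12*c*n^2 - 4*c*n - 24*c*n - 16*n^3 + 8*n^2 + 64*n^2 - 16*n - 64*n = -16*n^3 + n^2*(12*c + 72) + n*(-2*c^2 - 28*c - 80)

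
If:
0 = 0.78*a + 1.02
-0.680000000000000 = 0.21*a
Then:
No Solution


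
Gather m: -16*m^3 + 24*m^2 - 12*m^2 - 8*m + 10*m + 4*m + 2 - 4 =-16*m^3 + 12*m^2 + 6*m - 2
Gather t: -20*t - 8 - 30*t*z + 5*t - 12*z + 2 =t*(-30*z - 15) - 12*z - 6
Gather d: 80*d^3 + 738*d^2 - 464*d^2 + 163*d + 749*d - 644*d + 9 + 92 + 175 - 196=80*d^3 + 274*d^2 + 268*d + 80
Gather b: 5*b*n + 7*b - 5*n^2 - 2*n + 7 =b*(5*n + 7) - 5*n^2 - 2*n + 7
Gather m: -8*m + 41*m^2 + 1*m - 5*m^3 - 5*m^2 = -5*m^3 + 36*m^2 - 7*m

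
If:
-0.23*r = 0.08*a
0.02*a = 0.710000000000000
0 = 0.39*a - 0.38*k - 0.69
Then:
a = 35.50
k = 34.62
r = -12.35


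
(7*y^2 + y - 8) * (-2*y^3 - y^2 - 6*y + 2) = -14*y^5 - 9*y^4 - 27*y^3 + 16*y^2 + 50*y - 16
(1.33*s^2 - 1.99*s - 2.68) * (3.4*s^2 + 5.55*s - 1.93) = 4.522*s^4 + 0.6155*s^3 - 22.7234*s^2 - 11.0333*s + 5.1724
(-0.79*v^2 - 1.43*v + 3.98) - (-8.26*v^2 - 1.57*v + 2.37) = 7.47*v^2 + 0.14*v + 1.61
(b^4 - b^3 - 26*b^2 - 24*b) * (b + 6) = b^5 + 5*b^4 - 32*b^3 - 180*b^2 - 144*b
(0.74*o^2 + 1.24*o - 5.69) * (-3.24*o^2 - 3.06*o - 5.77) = -2.3976*o^4 - 6.282*o^3 + 10.3714*o^2 + 10.2566*o + 32.8313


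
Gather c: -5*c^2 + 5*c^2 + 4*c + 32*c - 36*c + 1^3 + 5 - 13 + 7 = 0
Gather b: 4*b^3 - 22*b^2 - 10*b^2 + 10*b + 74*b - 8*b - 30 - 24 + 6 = 4*b^3 - 32*b^2 + 76*b - 48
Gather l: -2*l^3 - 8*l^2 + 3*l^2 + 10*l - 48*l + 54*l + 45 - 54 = -2*l^3 - 5*l^2 + 16*l - 9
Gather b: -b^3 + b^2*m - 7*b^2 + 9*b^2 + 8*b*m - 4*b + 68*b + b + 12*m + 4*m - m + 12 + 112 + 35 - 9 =-b^3 + b^2*(m + 2) + b*(8*m + 65) + 15*m + 150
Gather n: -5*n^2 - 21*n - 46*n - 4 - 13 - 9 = -5*n^2 - 67*n - 26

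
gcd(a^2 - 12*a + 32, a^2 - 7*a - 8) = a - 8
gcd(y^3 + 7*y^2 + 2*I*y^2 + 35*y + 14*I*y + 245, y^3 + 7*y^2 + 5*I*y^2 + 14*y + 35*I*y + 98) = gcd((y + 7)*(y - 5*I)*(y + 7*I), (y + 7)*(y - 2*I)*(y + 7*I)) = y^2 + y*(7 + 7*I) + 49*I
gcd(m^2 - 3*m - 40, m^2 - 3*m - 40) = m^2 - 3*m - 40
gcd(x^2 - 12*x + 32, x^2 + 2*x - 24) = x - 4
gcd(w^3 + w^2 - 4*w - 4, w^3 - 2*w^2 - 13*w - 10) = w^2 + 3*w + 2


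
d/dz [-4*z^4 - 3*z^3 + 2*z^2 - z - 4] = -16*z^3 - 9*z^2 + 4*z - 1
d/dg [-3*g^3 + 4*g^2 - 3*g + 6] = -9*g^2 + 8*g - 3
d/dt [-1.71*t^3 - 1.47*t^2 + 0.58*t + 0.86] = -5.13*t^2 - 2.94*t + 0.58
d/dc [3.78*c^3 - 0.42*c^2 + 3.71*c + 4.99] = 11.34*c^2 - 0.84*c + 3.71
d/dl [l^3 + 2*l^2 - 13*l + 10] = 3*l^2 + 4*l - 13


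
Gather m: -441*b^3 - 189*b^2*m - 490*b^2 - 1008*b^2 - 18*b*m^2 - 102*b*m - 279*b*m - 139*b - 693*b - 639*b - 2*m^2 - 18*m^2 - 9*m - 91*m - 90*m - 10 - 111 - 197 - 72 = -441*b^3 - 1498*b^2 - 1471*b + m^2*(-18*b - 20) + m*(-189*b^2 - 381*b - 190) - 390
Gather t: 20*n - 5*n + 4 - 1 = 15*n + 3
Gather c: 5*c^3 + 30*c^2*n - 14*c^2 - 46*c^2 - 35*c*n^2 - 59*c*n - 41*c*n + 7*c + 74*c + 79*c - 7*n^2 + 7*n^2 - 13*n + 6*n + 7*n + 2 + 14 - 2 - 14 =5*c^3 + c^2*(30*n - 60) + c*(-35*n^2 - 100*n + 160)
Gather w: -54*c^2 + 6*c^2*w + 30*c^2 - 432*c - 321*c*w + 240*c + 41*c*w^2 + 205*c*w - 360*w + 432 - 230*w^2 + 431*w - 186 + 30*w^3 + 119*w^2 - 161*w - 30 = -24*c^2 - 192*c + 30*w^3 + w^2*(41*c - 111) + w*(6*c^2 - 116*c - 90) + 216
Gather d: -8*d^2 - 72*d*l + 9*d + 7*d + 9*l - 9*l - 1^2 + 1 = -8*d^2 + d*(16 - 72*l)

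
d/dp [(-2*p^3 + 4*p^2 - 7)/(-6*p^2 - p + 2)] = (12*p^4 + 4*p^3 - 16*p^2 - 68*p - 7)/(36*p^4 + 12*p^3 - 23*p^2 - 4*p + 4)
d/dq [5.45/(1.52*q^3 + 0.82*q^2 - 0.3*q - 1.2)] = (-24.852*q^2 - 8.938*q + 1.635)/(1.52*q^3 + 0.82*q^2 - 0.3*q - 1.2)^2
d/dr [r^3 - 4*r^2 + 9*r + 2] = 3*r^2 - 8*r + 9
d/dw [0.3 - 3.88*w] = -3.88000000000000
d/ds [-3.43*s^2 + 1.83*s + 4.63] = 1.83 - 6.86*s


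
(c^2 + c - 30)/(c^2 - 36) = (c - 5)/(c - 6)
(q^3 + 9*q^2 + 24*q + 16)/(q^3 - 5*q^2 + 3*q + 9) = (q^2 + 8*q + 16)/(q^2 - 6*q + 9)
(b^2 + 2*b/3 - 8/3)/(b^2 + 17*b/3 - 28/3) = (b + 2)/(b + 7)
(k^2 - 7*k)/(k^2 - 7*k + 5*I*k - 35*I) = k/(k + 5*I)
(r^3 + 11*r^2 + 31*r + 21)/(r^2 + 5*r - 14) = (r^2 + 4*r + 3)/(r - 2)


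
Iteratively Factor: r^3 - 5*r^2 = (r)*(r^2 - 5*r) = r*(r - 5)*(r)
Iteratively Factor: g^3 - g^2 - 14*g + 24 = (g + 4)*(g^2 - 5*g + 6) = (g - 3)*(g + 4)*(g - 2)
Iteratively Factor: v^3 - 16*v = (v - 4)*(v^2 + 4*v) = v*(v - 4)*(v + 4)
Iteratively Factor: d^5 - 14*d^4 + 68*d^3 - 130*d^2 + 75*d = (d - 5)*(d^4 - 9*d^3 + 23*d^2 - 15*d) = (d - 5)*(d - 1)*(d^3 - 8*d^2 + 15*d) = (d - 5)^2*(d - 1)*(d^2 - 3*d) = d*(d - 5)^2*(d - 1)*(d - 3)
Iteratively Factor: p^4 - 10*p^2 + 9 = (p + 1)*(p^3 - p^2 - 9*p + 9) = (p - 3)*(p + 1)*(p^2 + 2*p - 3) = (p - 3)*(p + 1)*(p + 3)*(p - 1)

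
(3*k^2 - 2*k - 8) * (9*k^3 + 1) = 27*k^5 - 18*k^4 - 72*k^3 + 3*k^2 - 2*k - 8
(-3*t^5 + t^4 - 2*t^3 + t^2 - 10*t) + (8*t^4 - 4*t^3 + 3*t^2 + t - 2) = -3*t^5 + 9*t^4 - 6*t^3 + 4*t^2 - 9*t - 2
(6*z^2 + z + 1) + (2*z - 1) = 6*z^2 + 3*z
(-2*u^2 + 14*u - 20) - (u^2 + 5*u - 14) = -3*u^2 + 9*u - 6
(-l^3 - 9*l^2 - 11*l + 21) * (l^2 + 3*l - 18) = -l^5 - 12*l^4 - 20*l^3 + 150*l^2 + 261*l - 378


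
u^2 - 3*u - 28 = (u - 7)*(u + 4)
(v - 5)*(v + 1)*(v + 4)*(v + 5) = v^4 + 5*v^3 - 21*v^2 - 125*v - 100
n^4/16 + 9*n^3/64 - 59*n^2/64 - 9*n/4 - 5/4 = (n/4 + 1/4)*(n/4 + 1)*(n - 4)*(n + 5/4)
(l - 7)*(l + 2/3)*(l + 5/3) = l^3 - 14*l^2/3 - 137*l/9 - 70/9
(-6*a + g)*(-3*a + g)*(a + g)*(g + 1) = 18*a^3*g + 18*a^3 + 9*a^2*g^2 + 9*a^2*g - 8*a*g^3 - 8*a*g^2 + g^4 + g^3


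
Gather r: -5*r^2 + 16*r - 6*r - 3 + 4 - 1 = -5*r^2 + 10*r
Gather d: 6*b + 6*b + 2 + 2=12*b + 4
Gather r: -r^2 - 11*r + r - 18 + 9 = -r^2 - 10*r - 9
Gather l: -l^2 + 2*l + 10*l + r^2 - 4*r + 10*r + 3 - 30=-l^2 + 12*l + r^2 + 6*r - 27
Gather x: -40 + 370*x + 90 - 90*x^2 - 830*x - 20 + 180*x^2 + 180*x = 90*x^2 - 280*x + 30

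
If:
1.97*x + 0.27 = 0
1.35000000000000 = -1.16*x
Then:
No Solution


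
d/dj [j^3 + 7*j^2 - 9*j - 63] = 3*j^2 + 14*j - 9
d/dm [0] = 0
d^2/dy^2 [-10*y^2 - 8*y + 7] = -20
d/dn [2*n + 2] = 2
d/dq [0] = 0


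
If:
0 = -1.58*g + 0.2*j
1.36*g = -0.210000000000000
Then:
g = -0.15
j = -1.22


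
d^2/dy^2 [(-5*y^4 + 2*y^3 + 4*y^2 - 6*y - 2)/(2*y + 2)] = (-15*y^4 - 38*y^3 - 24*y^2 + 6*y + 8)/(y^3 + 3*y^2 + 3*y + 1)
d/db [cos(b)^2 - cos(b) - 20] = sin(b) - sin(2*b)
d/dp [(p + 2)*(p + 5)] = 2*p + 7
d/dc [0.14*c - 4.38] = 0.140000000000000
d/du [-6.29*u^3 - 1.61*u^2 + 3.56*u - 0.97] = -18.87*u^2 - 3.22*u + 3.56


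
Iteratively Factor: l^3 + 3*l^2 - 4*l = (l - 1)*(l^2 + 4*l) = l*(l - 1)*(l + 4)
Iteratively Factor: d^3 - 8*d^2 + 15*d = (d - 5)*(d^2 - 3*d) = (d - 5)*(d - 3)*(d)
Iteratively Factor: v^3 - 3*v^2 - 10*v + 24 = (v + 3)*(v^2 - 6*v + 8) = (v - 4)*(v + 3)*(v - 2)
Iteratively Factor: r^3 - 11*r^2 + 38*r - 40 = (r - 2)*(r^2 - 9*r + 20) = (r - 5)*(r - 2)*(r - 4)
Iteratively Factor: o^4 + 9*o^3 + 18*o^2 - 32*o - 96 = (o + 3)*(o^3 + 6*o^2 - 32) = (o - 2)*(o + 3)*(o^2 + 8*o + 16) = (o - 2)*(o + 3)*(o + 4)*(o + 4)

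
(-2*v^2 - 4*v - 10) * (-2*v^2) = 4*v^4 + 8*v^3 + 20*v^2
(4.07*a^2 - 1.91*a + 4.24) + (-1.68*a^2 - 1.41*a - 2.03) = 2.39*a^2 - 3.32*a + 2.21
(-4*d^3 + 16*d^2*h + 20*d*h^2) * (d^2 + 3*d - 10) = -4*d^5 + 16*d^4*h - 12*d^4 + 20*d^3*h^2 + 48*d^3*h + 40*d^3 + 60*d^2*h^2 - 160*d^2*h - 200*d*h^2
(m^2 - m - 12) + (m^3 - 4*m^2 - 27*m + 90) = m^3 - 3*m^2 - 28*m + 78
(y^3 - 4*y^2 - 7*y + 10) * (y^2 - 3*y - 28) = y^5 - 7*y^4 - 23*y^3 + 143*y^2 + 166*y - 280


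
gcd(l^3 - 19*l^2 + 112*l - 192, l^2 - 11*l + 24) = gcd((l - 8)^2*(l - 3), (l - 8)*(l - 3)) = l^2 - 11*l + 24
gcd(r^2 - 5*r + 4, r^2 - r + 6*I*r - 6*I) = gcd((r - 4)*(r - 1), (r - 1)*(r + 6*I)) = r - 1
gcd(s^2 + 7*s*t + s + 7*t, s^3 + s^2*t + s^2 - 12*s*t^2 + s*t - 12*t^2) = s + 1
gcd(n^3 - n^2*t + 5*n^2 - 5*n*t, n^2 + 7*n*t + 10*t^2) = 1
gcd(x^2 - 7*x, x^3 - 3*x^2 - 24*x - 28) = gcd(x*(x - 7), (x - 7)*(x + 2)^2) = x - 7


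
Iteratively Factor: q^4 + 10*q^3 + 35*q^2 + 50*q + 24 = (q + 1)*(q^3 + 9*q^2 + 26*q + 24) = (q + 1)*(q + 2)*(q^2 + 7*q + 12) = (q + 1)*(q + 2)*(q + 4)*(q + 3)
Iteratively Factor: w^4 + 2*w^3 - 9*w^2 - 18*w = (w + 2)*(w^3 - 9*w) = (w - 3)*(w + 2)*(w^2 + 3*w) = w*(w - 3)*(w + 2)*(w + 3)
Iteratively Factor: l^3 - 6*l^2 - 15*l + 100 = (l - 5)*(l^2 - l - 20) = (l - 5)*(l + 4)*(l - 5)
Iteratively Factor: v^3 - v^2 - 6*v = (v)*(v^2 - v - 6) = v*(v - 3)*(v + 2)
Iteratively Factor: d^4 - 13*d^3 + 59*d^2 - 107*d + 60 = (d - 3)*(d^3 - 10*d^2 + 29*d - 20) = (d - 3)*(d - 1)*(d^2 - 9*d + 20) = (d - 4)*(d - 3)*(d - 1)*(d - 5)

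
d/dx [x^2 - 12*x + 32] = 2*x - 12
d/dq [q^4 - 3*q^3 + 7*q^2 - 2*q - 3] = 4*q^3 - 9*q^2 + 14*q - 2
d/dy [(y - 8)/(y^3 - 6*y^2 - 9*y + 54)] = (y^3 - 6*y^2 - 9*y + 3*(y - 8)*(-y^2 + 4*y + 3) + 54)/(y^3 - 6*y^2 - 9*y + 54)^2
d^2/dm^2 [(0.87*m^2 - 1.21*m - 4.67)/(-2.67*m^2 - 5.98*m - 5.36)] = (45.033822*m^3 + 274.456242*m^2 + 343.48482*m + 72.778248)/(19.034163*m^6 + 127.892466*m^5 + 401.073516*m^4 + 727.333048*m^3 + 805.151328*m^2 + 515.409024*m + 153.990656)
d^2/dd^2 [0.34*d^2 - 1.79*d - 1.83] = 0.680000000000000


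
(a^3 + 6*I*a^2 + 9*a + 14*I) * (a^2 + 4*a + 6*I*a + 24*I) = a^5 + 4*a^4 + 12*I*a^4 - 27*a^3 + 48*I*a^3 - 108*a^2 + 68*I*a^2 - 84*a + 272*I*a - 336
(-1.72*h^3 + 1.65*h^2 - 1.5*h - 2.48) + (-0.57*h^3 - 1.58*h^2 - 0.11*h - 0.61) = -2.29*h^3 + 0.0699999999999998*h^2 - 1.61*h - 3.09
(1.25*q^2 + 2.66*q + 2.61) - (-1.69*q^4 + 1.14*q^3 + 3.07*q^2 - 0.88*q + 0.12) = 1.69*q^4 - 1.14*q^3 - 1.82*q^2 + 3.54*q + 2.49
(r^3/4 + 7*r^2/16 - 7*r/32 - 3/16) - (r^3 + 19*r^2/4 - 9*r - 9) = -3*r^3/4 - 69*r^2/16 + 281*r/32 + 141/16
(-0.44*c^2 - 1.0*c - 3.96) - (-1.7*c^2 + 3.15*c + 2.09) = 1.26*c^2 - 4.15*c - 6.05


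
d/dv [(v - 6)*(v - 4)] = 2*v - 10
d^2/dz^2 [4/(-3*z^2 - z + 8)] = 8*(9*z^2 + 3*z - (6*z + 1)^2 - 24)/(3*z^2 + z - 8)^3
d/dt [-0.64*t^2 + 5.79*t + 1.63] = 5.79 - 1.28*t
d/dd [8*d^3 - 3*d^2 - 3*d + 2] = 24*d^2 - 6*d - 3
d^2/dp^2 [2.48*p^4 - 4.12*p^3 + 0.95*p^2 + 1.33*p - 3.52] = 29.76*p^2 - 24.72*p + 1.9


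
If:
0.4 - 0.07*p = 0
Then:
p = 5.71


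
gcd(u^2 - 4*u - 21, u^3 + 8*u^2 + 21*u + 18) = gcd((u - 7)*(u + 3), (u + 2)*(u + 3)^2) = u + 3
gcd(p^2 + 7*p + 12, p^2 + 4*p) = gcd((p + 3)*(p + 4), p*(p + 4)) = p + 4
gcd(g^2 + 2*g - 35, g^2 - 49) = g + 7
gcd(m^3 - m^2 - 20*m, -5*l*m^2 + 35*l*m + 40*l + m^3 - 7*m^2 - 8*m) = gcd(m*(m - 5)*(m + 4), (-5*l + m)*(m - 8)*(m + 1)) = 1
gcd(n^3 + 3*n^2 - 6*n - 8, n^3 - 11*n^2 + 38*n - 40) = n - 2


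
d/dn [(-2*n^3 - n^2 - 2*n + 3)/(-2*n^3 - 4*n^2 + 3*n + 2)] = (6*n^4 - 20*n^3 - 5*n^2 + 20*n - 13)/(4*n^6 + 16*n^5 + 4*n^4 - 32*n^3 - 7*n^2 + 12*n + 4)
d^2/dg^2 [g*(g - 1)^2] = 6*g - 4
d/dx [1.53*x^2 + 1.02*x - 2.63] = 3.06*x + 1.02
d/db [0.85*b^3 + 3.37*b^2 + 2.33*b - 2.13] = 2.55*b^2 + 6.74*b + 2.33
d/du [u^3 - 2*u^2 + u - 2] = 3*u^2 - 4*u + 1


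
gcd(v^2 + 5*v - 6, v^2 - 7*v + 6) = v - 1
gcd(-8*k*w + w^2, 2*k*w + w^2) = w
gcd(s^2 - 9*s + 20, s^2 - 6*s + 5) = s - 5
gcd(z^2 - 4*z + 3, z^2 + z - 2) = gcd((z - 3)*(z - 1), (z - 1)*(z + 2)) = z - 1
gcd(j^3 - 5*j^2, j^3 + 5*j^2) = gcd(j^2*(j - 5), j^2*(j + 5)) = j^2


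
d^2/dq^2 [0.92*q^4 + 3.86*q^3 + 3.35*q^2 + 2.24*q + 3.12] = 11.04*q^2 + 23.16*q + 6.7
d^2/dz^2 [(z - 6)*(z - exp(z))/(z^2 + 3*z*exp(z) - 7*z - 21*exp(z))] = (2*(z - 6)*(z - exp(z))*(3*z*exp(z) + 2*z - 18*exp(z) - 7)^2 + ((6 - z)*exp(z) - 2*exp(z) + 2)*(z^2 + 3*z*exp(z) - 7*z - 21*exp(z))^2 + (-2*(1 - exp(z))*(z - 6)*(3*z*exp(z) + 2*z - 18*exp(z) - 7) - (z - 6)*(z - exp(z))*(3*z*exp(z) - 15*exp(z) + 2) - 2*(z - exp(z))*(3*z*exp(z) + 2*z - 18*exp(z) - 7))*(z^2 + 3*z*exp(z) - 7*z - 21*exp(z)))/(z^2 + 3*z*exp(z) - 7*z - 21*exp(z))^3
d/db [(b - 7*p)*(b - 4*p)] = 2*b - 11*p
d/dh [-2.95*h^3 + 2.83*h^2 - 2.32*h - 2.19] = -8.85*h^2 + 5.66*h - 2.32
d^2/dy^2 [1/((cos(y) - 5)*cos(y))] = (-(1 - cos(2*y))^2 - 75*cos(y)/4 - 27*cos(2*y)/2 + 15*cos(3*y)/4 + 81/2)/((cos(y) - 5)^3*cos(y)^3)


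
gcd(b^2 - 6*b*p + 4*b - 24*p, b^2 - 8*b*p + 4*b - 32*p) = b + 4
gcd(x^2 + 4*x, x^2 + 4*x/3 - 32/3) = x + 4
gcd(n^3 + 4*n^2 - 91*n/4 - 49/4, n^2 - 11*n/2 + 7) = n - 7/2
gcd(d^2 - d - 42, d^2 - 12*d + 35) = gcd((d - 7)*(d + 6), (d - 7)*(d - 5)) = d - 7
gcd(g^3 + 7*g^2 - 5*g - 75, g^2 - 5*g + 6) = g - 3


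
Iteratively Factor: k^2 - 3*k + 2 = (k - 1)*(k - 2)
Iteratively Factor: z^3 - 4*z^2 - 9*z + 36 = (z + 3)*(z^2 - 7*z + 12) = (z - 4)*(z + 3)*(z - 3)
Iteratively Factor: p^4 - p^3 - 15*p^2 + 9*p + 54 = (p - 3)*(p^3 + 2*p^2 - 9*p - 18) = (p - 3)*(p + 2)*(p^2 - 9) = (p - 3)^2*(p + 2)*(p + 3)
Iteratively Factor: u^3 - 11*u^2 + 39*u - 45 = (u - 3)*(u^2 - 8*u + 15) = (u - 5)*(u - 3)*(u - 3)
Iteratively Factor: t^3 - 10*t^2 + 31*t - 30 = (t - 2)*(t^2 - 8*t + 15) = (t - 5)*(t - 2)*(t - 3)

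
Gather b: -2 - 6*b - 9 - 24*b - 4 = -30*b - 15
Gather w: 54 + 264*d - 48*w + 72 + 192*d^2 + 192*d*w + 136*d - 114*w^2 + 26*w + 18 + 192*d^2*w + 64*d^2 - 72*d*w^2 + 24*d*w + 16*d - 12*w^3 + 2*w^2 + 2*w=256*d^2 + 416*d - 12*w^3 + w^2*(-72*d - 112) + w*(192*d^2 + 216*d - 20) + 144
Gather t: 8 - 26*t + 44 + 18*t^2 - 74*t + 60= 18*t^2 - 100*t + 112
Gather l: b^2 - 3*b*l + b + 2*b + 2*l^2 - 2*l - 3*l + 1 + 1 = b^2 + 3*b + 2*l^2 + l*(-3*b - 5) + 2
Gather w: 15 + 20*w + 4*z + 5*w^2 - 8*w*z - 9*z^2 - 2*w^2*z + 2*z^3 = w^2*(5 - 2*z) + w*(20 - 8*z) + 2*z^3 - 9*z^2 + 4*z + 15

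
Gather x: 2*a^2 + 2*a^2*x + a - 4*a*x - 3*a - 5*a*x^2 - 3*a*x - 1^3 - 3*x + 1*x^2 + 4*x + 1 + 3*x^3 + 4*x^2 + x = 2*a^2 - 2*a + 3*x^3 + x^2*(5 - 5*a) + x*(2*a^2 - 7*a + 2)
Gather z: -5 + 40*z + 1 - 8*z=32*z - 4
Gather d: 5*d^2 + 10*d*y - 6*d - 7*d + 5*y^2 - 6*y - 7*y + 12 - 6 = 5*d^2 + d*(10*y - 13) + 5*y^2 - 13*y + 6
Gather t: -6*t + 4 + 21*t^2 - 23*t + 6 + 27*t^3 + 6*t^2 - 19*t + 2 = 27*t^3 + 27*t^2 - 48*t + 12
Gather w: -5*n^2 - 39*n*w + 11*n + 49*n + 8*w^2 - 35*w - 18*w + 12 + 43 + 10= -5*n^2 + 60*n + 8*w^2 + w*(-39*n - 53) + 65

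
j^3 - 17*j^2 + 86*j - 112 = (j - 8)*(j - 7)*(j - 2)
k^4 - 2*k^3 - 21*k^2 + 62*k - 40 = (k - 4)*(k - 2)*(k - 1)*(k + 5)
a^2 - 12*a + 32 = (a - 8)*(a - 4)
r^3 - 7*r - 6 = (r - 3)*(r + 1)*(r + 2)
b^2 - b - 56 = (b - 8)*(b + 7)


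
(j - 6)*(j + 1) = j^2 - 5*j - 6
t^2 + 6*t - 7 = (t - 1)*(t + 7)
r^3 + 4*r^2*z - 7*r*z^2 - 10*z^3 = (r - 2*z)*(r + z)*(r + 5*z)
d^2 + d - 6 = (d - 2)*(d + 3)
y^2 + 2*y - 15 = (y - 3)*(y + 5)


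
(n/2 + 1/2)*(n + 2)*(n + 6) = n^3/2 + 9*n^2/2 + 10*n + 6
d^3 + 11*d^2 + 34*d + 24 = (d + 1)*(d + 4)*(d + 6)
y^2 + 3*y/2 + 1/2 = (y + 1/2)*(y + 1)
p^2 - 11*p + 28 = (p - 7)*(p - 4)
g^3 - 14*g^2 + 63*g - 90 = (g - 6)*(g - 5)*(g - 3)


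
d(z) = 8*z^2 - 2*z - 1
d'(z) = 16*z - 2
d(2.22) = 33.99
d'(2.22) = 33.52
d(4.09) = 124.64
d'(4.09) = 63.44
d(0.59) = 0.60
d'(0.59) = 7.44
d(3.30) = 79.52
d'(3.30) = 50.80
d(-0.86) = 6.64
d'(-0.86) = -15.76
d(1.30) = 9.92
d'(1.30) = 18.80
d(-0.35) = 0.68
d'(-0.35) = -7.60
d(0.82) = 2.74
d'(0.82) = 11.12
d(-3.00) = 77.00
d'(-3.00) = -50.00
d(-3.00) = 77.00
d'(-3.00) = -50.00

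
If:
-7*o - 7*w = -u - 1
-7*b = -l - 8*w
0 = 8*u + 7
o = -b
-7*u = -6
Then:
No Solution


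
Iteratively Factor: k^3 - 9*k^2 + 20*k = (k)*(k^2 - 9*k + 20) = k*(k - 5)*(k - 4)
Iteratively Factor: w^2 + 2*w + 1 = (w + 1)*(w + 1)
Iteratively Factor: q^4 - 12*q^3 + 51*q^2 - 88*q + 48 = (q - 3)*(q^3 - 9*q^2 + 24*q - 16) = (q - 4)*(q - 3)*(q^2 - 5*q + 4) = (q - 4)^2*(q - 3)*(q - 1)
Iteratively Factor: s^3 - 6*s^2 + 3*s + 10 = (s + 1)*(s^2 - 7*s + 10) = (s - 2)*(s + 1)*(s - 5)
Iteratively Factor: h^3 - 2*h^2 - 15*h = (h + 3)*(h^2 - 5*h) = (h - 5)*(h + 3)*(h)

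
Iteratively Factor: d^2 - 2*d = (d - 2)*(d)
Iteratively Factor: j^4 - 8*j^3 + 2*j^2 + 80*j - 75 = (j - 5)*(j^3 - 3*j^2 - 13*j + 15) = (j - 5)^2*(j^2 + 2*j - 3) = (j - 5)^2*(j + 3)*(j - 1)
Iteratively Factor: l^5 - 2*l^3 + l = (l)*(l^4 - 2*l^2 + 1) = l*(l + 1)*(l^3 - l^2 - l + 1) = l*(l - 1)*(l + 1)*(l^2 - 1) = l*(l - 1)*(l + 1)^2*(l - 1)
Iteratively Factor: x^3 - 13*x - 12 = (x - 4)*(x^2 + 4*x + 3) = (x - 4)*(x + 3)*(x + 1)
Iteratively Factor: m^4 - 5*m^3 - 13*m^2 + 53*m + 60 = (m - 5)*(m^3 - 13*m - 12) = (m - 5)*(m - 4)*(m^2 + 4*m + 3) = (m - 5)*(m - 4)*(m + 3)*(m + 1)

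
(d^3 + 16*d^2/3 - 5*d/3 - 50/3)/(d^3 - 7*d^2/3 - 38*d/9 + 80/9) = 3*(d + 5)/(3*d - 8)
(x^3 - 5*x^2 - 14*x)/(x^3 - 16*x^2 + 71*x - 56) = x*(x + 2)/(x^2 - 9*x + 8)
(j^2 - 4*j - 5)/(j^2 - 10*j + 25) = (j + 1)/(j - 5)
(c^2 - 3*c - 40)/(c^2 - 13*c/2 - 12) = 2*(c + 5)/(2*c + 3)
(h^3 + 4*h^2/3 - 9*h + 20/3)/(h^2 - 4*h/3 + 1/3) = (3*h^2 + 7*h - 20)/(3*h - 1)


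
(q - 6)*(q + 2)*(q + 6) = q^3 + 2*q^2 - 36*q - 72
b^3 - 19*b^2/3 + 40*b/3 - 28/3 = (b - 7/3)*(b - 2)^2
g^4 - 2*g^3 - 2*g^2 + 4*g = g*(g - 2)*(g - sqrt(2))*(g + sqrt(2))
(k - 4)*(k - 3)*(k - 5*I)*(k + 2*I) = k^4 - 7*k^3 - 3*I*k^3 + 22*k^2 + 21*I*k^2 - 70*k - 36*I*k + 120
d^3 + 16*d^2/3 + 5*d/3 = d*(d + 1/3)*(d + 5)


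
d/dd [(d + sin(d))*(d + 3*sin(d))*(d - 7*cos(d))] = (d + sin(d))*(d + 3*sin(d))*(7*sin(d) + 1) + (d + sin(d))*(d - 7*cos(d))*(3*cos(d) + 1) + (d + 3*sin(d))*(d - 7*cos(d))*(cos(d) + 1)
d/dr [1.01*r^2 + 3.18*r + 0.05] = 2.02*r + 3.18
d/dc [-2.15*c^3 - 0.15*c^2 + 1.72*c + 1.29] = -6.45*c^2 - 0.3*c + 1.72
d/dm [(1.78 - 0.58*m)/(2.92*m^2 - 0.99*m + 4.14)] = (1.6936*m^2 - 10.3952*m - 0.639)/(8.5264*m^4 - 5.7816*m^3 + 25.1577*m^2 - 8.1972*m + 17.1396)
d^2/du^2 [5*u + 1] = 0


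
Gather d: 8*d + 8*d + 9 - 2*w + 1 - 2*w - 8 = 16*d - 4*w + 2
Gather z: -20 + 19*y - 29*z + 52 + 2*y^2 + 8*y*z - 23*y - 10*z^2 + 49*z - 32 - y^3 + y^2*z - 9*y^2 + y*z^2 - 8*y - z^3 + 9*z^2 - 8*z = -y^3 - 7*y^2 - 12*y - z^3 + z^2*(y - 1) + z*(y^2 + 8*y + 12)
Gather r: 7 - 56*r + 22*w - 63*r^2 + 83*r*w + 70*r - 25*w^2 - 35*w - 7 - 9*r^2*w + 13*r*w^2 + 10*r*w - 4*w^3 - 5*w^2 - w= r^2*(-9*w - 63) + r*(13*w^2 + 93*w + 14) - 4*w^3 - 30*w^2 - 14*w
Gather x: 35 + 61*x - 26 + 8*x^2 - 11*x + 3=8*x^2 + 50*x + 12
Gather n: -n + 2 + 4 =6 - n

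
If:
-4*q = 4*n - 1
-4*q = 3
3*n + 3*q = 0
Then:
No Solution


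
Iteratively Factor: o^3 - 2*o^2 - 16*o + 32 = (o + 4)*(o^2 - 6*o + 8) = (o - 2)*(o + 4)*(o - 4)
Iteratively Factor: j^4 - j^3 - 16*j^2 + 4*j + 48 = (j - 2)*(j^3 + j^2 - 14*j - 24) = (j - 4)*(j - 2)*(j^2 + 5*j + 6) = (j - 4)*(j - 2)*(j + 2)*(j + 3)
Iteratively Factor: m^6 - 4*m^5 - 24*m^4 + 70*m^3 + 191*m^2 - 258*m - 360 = (m - 4)*(m^5 - 24*m^3 - 26*m^2 + 87*m + 90) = (m - 4)*(m + 3)*(m^4 - 3*m^3 - 15*m^2 + 19*m + 30) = (m - 4)*(m + 1)*(m + 3)*(m^3 - 4*m^2 - 11*m + 30) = (m - 4)*(m + 1)*(m + 3)^2*(m^2 - 7*m + 10) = (m - 5)*(m - 4)*(m + 1)*(m + 3)^2*(m - 2)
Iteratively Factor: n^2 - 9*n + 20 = (n - 4)*(n - 5)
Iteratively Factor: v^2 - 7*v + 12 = (v - 4)*(v - 3)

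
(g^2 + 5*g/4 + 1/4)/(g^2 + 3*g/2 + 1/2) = (4*g + 1)/(2*(2*g + 1))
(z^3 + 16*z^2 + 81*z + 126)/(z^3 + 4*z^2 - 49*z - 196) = (z^2 + 9*z + 18)/(z^2 - 3*z - 28)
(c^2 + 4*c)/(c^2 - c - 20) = c/(c - 5)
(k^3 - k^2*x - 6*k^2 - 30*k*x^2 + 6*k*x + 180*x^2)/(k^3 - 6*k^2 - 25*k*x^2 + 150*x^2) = (-k + 6*x)/(-k + 5*x)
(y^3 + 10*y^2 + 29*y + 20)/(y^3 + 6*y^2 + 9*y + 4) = (y + 5)/(y + 1)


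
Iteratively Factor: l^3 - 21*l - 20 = (l + 4)*(l^2 - 4*l - 5) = (l - 5)*(l + 4)*(l + 1)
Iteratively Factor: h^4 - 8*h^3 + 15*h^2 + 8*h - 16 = (h - 1)*(h^3 - 7*h^2 + 8*h + 16) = (h - 4)*(h - 1)*(h^2 - 3*h - 4) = (h - 4)^2*(h - 1)*(h + 1)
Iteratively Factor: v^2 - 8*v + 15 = (v - 3)*(v - 5)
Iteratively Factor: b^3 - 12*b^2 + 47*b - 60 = (b - 4)*(b^2 - 8*b + 15) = (b - 5)*(b - 4)*(b - 3)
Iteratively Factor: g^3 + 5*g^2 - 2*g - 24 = (g - 2)*(g^2 + 7*g + 12) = (g - 2)*(g + 3)*(g + 4)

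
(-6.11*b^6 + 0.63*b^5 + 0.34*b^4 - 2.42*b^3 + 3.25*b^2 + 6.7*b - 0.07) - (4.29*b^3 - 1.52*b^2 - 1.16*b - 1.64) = -6.11*b^6 + 0.63*b^5 + 0.34*b^4 - 6.71*b^3 + 4.77*b^2 + 7.86*b + 1.57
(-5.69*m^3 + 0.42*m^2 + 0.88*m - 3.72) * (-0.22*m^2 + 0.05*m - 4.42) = 1.2518*m^5 - 0.3769*m^4 + 24.9772*m^3 - 0.994*m^2 - 4.0756*m + 16.4424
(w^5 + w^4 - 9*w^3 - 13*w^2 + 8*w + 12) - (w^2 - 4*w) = w^5 + w^4 - 9*w^3 - 14*w^2 + 12*w + 12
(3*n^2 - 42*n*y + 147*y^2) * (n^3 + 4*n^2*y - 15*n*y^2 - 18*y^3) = 3*n^5 - 30*n^4*y - 66*n^3*y^2 + 1164*n^2*y^3 - 1449*n*y^4 - 2646*y^5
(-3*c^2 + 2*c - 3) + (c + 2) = -3*c^2 + 3*c - 1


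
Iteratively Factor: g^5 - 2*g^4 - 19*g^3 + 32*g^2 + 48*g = (g + 1)*(g^4 - 3*g^3 - 16*g^2 + 48*g) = (g + 1)*(g + 4)*(g^3 - 7*g^2 + 12*g) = (g - 4)*(g + 1)*(g + 4)*(g^2 - 3*g) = g*(g - 4)*(g + 1)*(g + 4)*(g - 3)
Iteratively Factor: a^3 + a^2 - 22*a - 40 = (a - 5)*(a^2 + 6*a + 8) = (a - 5)*(a + 2)*(a + 4)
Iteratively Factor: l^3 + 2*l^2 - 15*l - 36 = (l - 4)*(l^2 + 6*l + 9) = (l - 4)*(l + 3)*(l + 3)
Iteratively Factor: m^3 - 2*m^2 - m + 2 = (m - 2)*(m^2 - 1) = (m - 2)*(m - 1)*(m + 1)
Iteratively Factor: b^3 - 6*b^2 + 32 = (b + 2)*(b^2 - 8*b + 16) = (b - 4)*(b + 2)*(b - 4)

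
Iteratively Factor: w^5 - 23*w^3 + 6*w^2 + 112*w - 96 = (w - 4)*(w^4 + 4*w^3 - 7*w^2 - 22*w + 24) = (w - 4)*(w + 3)*(w^3 + w^2 - 10*w + 8) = (w - 4)*(w - 2)*(w + 3)*(w^2 + 3*w - 4) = (w - 4)*(w - 2)*(w - 1)*(w + 3)*(w + 4)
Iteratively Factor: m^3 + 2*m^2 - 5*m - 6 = (m - 2)*(m^2 + 4*m + 3) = (m - 2)*(m + 1)*(m + 3)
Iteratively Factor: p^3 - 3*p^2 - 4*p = (p + 1)*(p^2 - 4*p) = (p - 4)*(p + 1)*(p)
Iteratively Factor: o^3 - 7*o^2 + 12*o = (o - 4)*(o^2 - 3*o) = (o - 4)*(o - 3)*(o)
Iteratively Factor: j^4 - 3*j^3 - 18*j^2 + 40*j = (j + 4)*(j^3 - 7*j^2 + 10*j) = (j - 5)*(j + 4)*(j^2 - 2*j) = j*(j - 5)*(j + 4)*(j - 2)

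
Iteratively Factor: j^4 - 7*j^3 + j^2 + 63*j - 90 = (j - 3)*(j^3 - 4*j^2 - 11*j + 30) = (j - 3)*(j - 2)*(j^2 - 2*j - 15) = (j - 3)*(j - 2)*(j + 3)*(j - 5)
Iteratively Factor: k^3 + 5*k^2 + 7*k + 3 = (k + 1)*(k^2 + 4*k + 3) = (k + 1)^2*(k + 3)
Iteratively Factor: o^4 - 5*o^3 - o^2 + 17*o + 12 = (o + 1)*(o^3 - 6*o^2 + 5*o + 12) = (o + 1)^2*(o^2 - 7*o + 12) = (o - 4)*(o + 1)^2*(o - 3)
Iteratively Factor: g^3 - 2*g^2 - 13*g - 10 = (g + 2)*(g^2 - 4*g - 5) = (g - 5)*(g + 2)*(g + 1)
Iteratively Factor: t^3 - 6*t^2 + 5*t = (t - 5)*(t^2 - t) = t*(t - 5)*(t - 1)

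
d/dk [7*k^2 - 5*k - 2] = 14*k - 5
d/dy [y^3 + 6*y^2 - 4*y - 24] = 3*y^2 + 12*y - 4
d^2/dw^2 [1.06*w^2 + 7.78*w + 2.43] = 2.12000000000000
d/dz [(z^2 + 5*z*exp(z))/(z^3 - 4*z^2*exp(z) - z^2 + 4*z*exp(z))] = ((z + 5*exp(z))*(4*z^2*exp(z) - 3*z^2 + 4*z*exp(z) + 2*z - 4*exp(z)) + (5*z*exp(z) + 2*z + 5*exp(z))*(z^2 - 4*z*exp(z) - z + 4*exp(z)))/(z*(z^2 - 4*z*exp(z) - z + 4*exp(z))^2)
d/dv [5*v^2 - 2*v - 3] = 10*v - 2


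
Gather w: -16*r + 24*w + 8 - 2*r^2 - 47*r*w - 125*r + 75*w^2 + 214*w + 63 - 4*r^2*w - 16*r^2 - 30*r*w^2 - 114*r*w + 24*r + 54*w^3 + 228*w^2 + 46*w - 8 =-18*r^2 - 117*r + 54*w^3 + w^2*(303 - 30*r) + w*(-4*r^2 - 161*r + 284) + 63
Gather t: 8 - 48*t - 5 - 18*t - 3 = -66*t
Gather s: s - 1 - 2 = s - 3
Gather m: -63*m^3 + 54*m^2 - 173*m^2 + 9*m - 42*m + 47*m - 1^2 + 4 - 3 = -63*m^3 - 119*m^2 + 14*m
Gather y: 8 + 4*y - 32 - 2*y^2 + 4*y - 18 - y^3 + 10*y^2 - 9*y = -y^3 + 8*y^2 - y - 42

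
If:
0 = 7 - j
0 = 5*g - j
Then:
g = 7/5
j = 7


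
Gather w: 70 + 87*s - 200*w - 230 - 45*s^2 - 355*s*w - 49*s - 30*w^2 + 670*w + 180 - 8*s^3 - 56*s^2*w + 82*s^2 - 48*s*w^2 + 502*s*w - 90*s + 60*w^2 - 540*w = -8*s^3 + 37*s^2 - 52*s + w^2*(30 - 48*s) + w*(-56*s^2 + 147*s - 70) + 20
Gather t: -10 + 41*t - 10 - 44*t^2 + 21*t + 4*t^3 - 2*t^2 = 4*t^3 - 46*t^2 + 62*t - 20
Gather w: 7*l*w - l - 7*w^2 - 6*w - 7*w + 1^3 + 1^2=-l - 7*w^2 + w*(7*l - 13) + 2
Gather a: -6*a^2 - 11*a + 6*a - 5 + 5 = -6*a^2 - 5*a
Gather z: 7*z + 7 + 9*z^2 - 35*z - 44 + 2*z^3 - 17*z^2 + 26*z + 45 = 2*z^3 - 8*z^2 - 2*z + 8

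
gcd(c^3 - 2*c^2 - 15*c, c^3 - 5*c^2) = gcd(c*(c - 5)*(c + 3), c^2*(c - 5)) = c^2 - 5*c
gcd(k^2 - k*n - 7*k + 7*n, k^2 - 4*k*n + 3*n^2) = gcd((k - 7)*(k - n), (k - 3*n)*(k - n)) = k - n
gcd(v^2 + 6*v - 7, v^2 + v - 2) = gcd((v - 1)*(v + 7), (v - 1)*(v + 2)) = v - 1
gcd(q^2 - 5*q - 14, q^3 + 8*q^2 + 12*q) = q + 2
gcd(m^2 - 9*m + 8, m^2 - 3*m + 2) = m - 1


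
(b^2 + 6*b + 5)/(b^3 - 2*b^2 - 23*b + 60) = (b + 1)/(b^2 - 7*b + 12)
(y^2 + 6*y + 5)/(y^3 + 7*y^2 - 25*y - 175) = (y + 1)/(y^2 + 2*y - 35)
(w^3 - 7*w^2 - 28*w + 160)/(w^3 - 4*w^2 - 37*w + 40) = (w - 4)/(w - 1)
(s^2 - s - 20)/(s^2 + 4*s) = (s - 5)/s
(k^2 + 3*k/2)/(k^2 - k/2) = (2*k + 3)/(2*k - 1)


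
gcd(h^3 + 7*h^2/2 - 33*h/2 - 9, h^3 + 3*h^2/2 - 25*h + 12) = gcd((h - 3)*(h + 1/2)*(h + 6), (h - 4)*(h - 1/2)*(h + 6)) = h + 6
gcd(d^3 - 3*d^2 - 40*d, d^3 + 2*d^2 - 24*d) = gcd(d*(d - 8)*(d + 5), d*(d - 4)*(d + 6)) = d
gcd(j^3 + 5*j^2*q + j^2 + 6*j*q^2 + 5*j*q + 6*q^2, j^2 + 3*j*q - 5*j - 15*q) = j + 3*q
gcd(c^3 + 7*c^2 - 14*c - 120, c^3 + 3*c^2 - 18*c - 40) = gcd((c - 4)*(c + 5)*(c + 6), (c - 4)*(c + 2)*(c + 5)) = c^2 + c - 20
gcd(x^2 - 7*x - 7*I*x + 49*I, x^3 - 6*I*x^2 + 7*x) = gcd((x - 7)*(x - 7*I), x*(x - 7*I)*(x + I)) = x - 7*I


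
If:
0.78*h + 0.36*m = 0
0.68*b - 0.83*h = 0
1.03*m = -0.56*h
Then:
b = 0.00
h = 0.00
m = 0.00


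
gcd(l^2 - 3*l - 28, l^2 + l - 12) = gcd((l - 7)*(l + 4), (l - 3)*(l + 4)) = l + 4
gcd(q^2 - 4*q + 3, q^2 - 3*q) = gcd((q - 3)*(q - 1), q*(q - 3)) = q - 3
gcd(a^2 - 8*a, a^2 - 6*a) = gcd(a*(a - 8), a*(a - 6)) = a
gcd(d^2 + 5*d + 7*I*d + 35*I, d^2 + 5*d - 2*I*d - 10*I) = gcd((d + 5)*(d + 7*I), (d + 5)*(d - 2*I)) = d + 5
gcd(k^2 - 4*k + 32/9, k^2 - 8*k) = 1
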